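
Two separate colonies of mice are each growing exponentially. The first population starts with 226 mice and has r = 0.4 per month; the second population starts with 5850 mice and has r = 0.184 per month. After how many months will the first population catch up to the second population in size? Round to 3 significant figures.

Set 226·e^(0.4t) = 5850·e^(0.184t).
e^((0.4 − 0.184)t) = 5850/226 → e^(0.216·t) = 25.885.
0.216·t = ln(25.885) = 3.2537, so t = 3.2537/0.216 = 15.063.

15.1 months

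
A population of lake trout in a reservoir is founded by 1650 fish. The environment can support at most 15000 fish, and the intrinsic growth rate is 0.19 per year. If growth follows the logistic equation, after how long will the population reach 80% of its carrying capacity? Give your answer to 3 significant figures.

18.3 years

A = (K − N₀)/N₀ = (15000 − 1650)/1650 = 8.0909.
Solve 15000/(1 + 8.0909·e^(−0.19t)) = 12000: 1 + 8.0909·e^(−0.19t) = 1.25, so e^(−0.19t) = 0.0308989.
−0.19·t = ln(0.0308989) = -3.477, so t = 3.477/0.19 = 18.3.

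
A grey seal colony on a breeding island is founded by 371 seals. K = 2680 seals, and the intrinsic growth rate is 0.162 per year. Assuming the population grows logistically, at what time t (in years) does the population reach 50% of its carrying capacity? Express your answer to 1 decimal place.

A = (K − N₀)/N₀ = (2680 − 371)/371 = 6.2237.
Solve 2680/(1 + 6.2237·e^(−0.162t)) = 1340: 1 + 6.2237·e^(−0.162t) = 2, so e^(−0.162t) = 0.160676.
−0.162·t = ln(0.160676) = -1.8284, so t = 1.8284/0.162 = 11.286.

11.3 years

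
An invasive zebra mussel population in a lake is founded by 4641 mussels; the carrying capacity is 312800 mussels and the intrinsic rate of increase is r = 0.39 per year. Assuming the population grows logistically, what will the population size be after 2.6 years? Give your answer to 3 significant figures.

A = (K − N₀)/N₀ = (312800 − 4641)/4641 = 66.399.
N(t) = K/(1 + A·e^(−rt)) = 312800/(1 + 66.399×e^(−0.39×2.6)).
e^(−1.014) = 0.36277; denominator = 1 + 66.399×0.36277 = 25.087.
N = 312800/25.087 = 12468.4.

12500 mussels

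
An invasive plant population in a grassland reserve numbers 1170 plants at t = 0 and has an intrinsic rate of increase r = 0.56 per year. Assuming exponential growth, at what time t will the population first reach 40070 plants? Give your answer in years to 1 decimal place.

6.3 years

Set N₀·e^(rt) = 40070: e^(0.56·t) = 40070/1170 = 34.248.
0.56·t = ln(34.248) = 3.5336, so t = 3.5336/0.56 = 6.31.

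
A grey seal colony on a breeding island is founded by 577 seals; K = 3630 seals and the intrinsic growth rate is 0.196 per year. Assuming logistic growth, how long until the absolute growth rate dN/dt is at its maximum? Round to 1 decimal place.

Logistic growth is fastest at N = K/2 = 1815.
A = (K − N₀)/N₀ = 5.2912. Set K/(1 + A·e^(−rt)) = K/2 → A·e^(−rt) = 1.
e^(−0.196t) = 1/5.2912 = 0.188994, so t = ln(5.2912)/0.196 = 1.666/0.196 = 8.5002.

8.5 years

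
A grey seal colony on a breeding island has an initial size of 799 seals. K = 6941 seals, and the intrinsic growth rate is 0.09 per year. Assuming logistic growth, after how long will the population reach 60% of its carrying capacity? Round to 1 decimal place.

A = (K − N₀)/N₀ = (6941 − 799)/799 = 7.6871.
Solve 6941/(1 + 7.6871·e^(−0.09t)) = 4164.6: 1 + 7.6871·e^(−0.09t) = 1.6667, so e^(−0.09t) = 0.0867253.
−0.09·t = ln(0.0867253) = -2.445, so t = 2.445/0.09 = 27.167.

27.2 years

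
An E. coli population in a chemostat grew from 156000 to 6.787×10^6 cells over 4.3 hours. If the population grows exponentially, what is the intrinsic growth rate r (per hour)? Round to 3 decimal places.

From N(t) = N₀·e^(rt): e^(r·4.3) = 6.787×10^6/156000 = 43.506.
r·4.3 = ln(43.506) = 3.7729, so r = 3.7729/4.3 = 0.87742.

0.877 per hour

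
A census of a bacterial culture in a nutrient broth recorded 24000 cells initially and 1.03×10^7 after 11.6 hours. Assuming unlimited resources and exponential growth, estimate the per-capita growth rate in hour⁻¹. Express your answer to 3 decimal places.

From N(t) = N₀·e^(rt): e^(r·11.6) = 1.03×10^7/24000 = 429.17.
r·11.6 = ln(429.17) = 6.0618, so r = 6.0618/11.6 = 0.52257.

0.523 per hour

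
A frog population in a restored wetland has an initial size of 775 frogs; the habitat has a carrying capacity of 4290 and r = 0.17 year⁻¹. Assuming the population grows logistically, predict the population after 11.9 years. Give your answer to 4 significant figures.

2681 frogs

A = (K − N₀)/N₀ = (4290 − 775)/775 = 4.5355.
N(t) = K/(1 + A·e^(−rt)) = 4290/(1 + 4.5355×e^(−0.17×11.9)).
e^(−2.023) = 0.13226; denominator = 1 + 4.5355×0.13226 = 1.5999.
N = 4290/1.5999 = 2681.49.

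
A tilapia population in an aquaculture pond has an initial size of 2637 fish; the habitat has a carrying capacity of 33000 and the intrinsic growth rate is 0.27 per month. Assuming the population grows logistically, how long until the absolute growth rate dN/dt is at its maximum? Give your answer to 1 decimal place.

9.1 months

Logistic growth is fastest at N = K/2 = 16500.
A = (K − N₀)/N₀ = 11.514. Set K/(1 + A·e^(−rt)) = K/2 → A·e^(−rt) = 1.
e^(−0.27t) = 1/11.514 = 0.0868491, so t = ln(11.514)/0.27 = 2.4436/0.27 = 9.0503.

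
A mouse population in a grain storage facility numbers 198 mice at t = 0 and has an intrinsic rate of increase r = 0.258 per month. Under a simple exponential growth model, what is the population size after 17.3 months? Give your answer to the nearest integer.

17183 mice

N(t) = N₀·e^(rt) = 198 × e^(0.258×17.3) = 198 × e^4.463.
e^4.463 ≈ 86.782, so N ≈ 198 × 86.782 = 17182.8.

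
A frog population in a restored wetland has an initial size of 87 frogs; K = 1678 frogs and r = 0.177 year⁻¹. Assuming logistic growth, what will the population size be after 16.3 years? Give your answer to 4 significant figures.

A = (K − N₀)/N₀ = (1678 − 87)/87 = 18.287.
N(t) = K/(1 + A·e^(−rt)) = 1678/(1 + 18.287×e^(−0.177×16.3)).
e^(−2.885) = 0.055849; denominator = 1 + 18.287×0.055849 = 2.0213.
N = 1678/2.0213 = 830.145.

830.1 frogs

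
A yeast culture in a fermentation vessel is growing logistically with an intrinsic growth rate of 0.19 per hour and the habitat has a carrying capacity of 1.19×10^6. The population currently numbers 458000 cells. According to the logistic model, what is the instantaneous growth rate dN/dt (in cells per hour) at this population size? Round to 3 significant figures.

53500 cells per hour

dN/dt = rN(1 − N/K) = 0.19 × 458000 × (1 − 458000/1.19×10^6).
1 − 458000/1.19×10^6 = 0.61513; dN/dt = 0.19 × 458000 × 0.61513 = 53528.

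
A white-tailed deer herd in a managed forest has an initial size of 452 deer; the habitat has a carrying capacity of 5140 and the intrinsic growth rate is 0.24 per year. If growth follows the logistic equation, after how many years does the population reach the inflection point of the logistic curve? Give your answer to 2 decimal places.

9.75 years

Logistic growth is fastest at N = K/2 = 2570.
A = (K − N₀)/N₀ = 10.372. Set K/(1 + A·e^(−rt)) = K/2 → A·e^(−rt) = 1.
e^(−0.24t) = 1/10.372 = 0.0964164, so t = ln(10.372)/0.24 = 2.3391/0.24 = 9.7462.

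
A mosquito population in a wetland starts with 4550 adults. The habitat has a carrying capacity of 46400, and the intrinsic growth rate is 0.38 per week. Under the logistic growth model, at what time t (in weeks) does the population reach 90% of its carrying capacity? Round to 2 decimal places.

11.62 weeks

A = (K − N₀)/N₀ = (46400 − 4550)/4550 = 9.1978.
Solve 46400/(1 + 9.1978·e^(−0.38t)) = 41760: 1 + 9.1978·e^(−0.38t) = 1.1111, so e^(−0.38t) = 0.0120802.
−0.38·t = ln(0.0120802) = -4.4162, so t = 4.4162/0.38 = 11.622.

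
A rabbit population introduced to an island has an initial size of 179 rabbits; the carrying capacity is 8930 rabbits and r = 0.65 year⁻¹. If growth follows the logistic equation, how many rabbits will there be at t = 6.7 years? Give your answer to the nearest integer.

A = (K − N₀)/N₀ = (8930 − 179)/179 = 48.888.
N(t) = K/(1 + A·e^(−rt)) = 8930/(1 + 48.888×e^(−0.65×6.7)).
e^(−4.355) = 0.012842; denominator = 1 + 48.888×0.012842 = 1.6278.
N = 8930/1.6278 = 5485.78.

5486 rabbits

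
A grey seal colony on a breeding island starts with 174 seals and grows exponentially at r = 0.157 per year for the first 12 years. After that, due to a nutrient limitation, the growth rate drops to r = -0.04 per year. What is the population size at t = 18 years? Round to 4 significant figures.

Phase 1: N(12) = 174·e^(0.157×12) = 174·e^1.884 = 1144.88.
Phase 2 runs for 18 − 12 = 6 years at r = -0.04.
N(18) = 1144.88·e^(-0.04×6) = 1144.88·e^-0.24 = 900.595.

900.6 seals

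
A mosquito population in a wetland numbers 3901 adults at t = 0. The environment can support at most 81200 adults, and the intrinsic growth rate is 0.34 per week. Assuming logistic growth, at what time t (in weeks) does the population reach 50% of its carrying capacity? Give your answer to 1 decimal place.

8.8 weeks

A = (K − N₀)/N₀ = (81200 − 3901)/3901 = 19.815.
Solve 81200/(1 + 19.815·e^(−0.34t)) = 40600: 1 + 19.815·e^(−0.34t) = 2, so e^(−0.34t) = 0.0504664.
−0.34·t = ln(0.0504664) = -2.9864, so t = 2.9864/0.34 = 8.7837.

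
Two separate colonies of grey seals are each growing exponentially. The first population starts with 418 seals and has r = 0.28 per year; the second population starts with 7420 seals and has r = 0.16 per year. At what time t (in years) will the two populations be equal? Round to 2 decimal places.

23.97 years

Set 418·e^(0.28t) = 7420·e^(0.16t).
e^((0.28 − 0.16)t) = 7420/418 → e^(0.12·t) = 17.751.
0.12·t = ln(17.751) = 2.8765, so t = 2.8765/0.12 = 23.97.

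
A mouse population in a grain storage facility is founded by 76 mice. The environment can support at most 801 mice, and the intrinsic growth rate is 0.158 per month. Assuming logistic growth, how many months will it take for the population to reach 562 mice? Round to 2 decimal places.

19.69 months

A = (K − N₀)/N₀ = (801 − 76)/76 = 9.5395.
Solve 801/(1 + 9.5395·e^(−0.158t)) = 562: 1 + 9.5395·e^(−0.158t) = 1.4253, so e^(−0.158t) = 0.0445797.
−0.158·t = ln(0.0445797) = -3.1105, so t = 3.1105/0.158 = 19.687.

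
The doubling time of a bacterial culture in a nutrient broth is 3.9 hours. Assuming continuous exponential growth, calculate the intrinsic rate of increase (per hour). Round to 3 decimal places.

r = ln(2)/t_d = 0.6931/3.9 = 0.17773.

0.178 per hour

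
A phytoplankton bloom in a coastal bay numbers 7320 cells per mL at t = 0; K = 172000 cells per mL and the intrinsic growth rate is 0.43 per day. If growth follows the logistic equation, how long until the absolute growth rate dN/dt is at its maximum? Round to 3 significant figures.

Logistic growth is fastest at N = K/2 = 86000.
A = (K − N₀)/N₀ = 22.497. Set K/(1 + A·e^(−rt)) = K/2 → A·e^(−rt) = 1.
e^(−0.43t) = 1/22.497 = 0.0444498, so t = ln(22.497)/0.43 = 3.1134/0.43 = 7.2405.

7.24 days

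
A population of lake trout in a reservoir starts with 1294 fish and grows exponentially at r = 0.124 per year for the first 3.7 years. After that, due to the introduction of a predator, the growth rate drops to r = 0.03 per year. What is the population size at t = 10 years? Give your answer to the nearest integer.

Phase 1: N(3.7) = 1294·e^(0.124×3.7) = 1294·e^0.4588 = 2047.33.
Phase 2 runs for 10 − 3.7 = 6.3 years at r = 0.03.
N(10) = 2047.33·e^(0.03×6.3) = 2047.33·e^0.189 = 2473.26.

2473 fish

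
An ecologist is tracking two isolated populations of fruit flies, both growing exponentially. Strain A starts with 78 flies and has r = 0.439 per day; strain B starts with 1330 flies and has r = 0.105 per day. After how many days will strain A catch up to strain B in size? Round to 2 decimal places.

8.49 days

Set 78·e^(0.439t) = 1330·e^(0.105t).
e^((0.439 − 0.105)t) = 1330/78 → e^(0.334·t) = 17.051.
0.334·t = ln(17.051) = 2.8362, so t = 2.8362/0.334 = 8.4917.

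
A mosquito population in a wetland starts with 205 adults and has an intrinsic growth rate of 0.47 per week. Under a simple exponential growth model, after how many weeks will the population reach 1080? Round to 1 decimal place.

3.5 weeks

Set N₀·e^(rt) = 1080: e^(0.47·t) = 1080/205 = 5.2683.
0.47·t = ln(5.2683) = 1.6617, so t = 1.6617/0.47 = 3.5355.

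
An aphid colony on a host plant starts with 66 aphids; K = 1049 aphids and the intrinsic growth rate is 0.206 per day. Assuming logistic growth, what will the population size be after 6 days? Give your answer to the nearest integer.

A = (K − N₀)/N₀ = (1049 − 66)/66 = 14.894.
N(t) = K/(1 + A·e^(−rt)) = 1049/(1 + 14.894×e^(−0.206×6)).
e^(−1.236) = 0.29054; denominator = 1 + 14.894×0.29054 = 5.3273.
N = 1049/5.3273 = 196.909.

197 aphids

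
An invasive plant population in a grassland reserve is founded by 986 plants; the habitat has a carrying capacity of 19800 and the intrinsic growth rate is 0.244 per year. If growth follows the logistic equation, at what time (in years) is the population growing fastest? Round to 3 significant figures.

12.1 years

Logistic growth is fastest at N = K/2 = 9900.
A = (K − N₀)/N₀ = 19.081. Set K/(1 + A·e^(−rt)) = K/2 → A·e^(−rt) = 1.
e^(−0.244t) = 1/19.081 = 0.0524078, so t = ln(19.081)/0.244 = 2.9487/0.244 = 12.085.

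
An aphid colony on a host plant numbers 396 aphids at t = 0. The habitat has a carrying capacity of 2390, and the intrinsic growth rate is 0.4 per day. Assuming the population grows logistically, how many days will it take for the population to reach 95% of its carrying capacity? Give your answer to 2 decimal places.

11.40 days

A = (K − N₀)/N₀ = (2390 − 396)/396 = 5.0354.
Solve 2390/(1 + 5.0354·e^(−0.4t)) = 2270.5: 1 + 5.0354·e^(−0.4t) = 1.0526, so e^(−0.4t) = 0.0104524.
−0.4·t = ln(0.0104524) = -4.5609, so t = 4.5609/0.4 = 11.402.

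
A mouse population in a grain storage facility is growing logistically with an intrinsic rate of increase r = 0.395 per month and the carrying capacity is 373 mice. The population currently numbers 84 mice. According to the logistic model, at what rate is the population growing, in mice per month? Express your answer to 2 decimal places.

dN/dt = rN(1 − N/K) = 0.395 × 84 × (1 − 84/373).
1 − 84/373 = 0.7748; dN/dt = 0.395 × 84 × 0.7748 = 25.708.

25.71 mice per month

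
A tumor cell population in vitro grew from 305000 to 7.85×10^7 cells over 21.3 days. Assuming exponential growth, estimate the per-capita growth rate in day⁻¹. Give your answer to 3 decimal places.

From N(t) = N₀·e^(rt): e^(r·21.3) = 7.85×10^7/305000 = 257.38.
r·21.3 = ln(257.38) = 5.5505, so r = 5.5505/21.3 = 0.26059.

0.261 per day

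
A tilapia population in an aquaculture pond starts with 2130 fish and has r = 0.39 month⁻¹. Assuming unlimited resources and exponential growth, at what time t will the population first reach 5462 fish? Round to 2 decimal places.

2.41 months

Set N₀·e^(rt) = 5462: e^(0.39·t) = 5462/2130 = 2.5643.
0.39·t = ln(2.5643) = 0.94169, so t = 0.94169/0.39 = 2.4146.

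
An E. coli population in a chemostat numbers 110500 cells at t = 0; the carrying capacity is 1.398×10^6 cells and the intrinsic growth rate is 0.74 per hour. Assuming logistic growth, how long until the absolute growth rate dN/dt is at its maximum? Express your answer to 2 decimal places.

Logistic growth is fastest at N = K/2 = 699000.
A = (K − N₀)/N₀ = 11.652. Set K/(1 + A·e^(−rt)) = K/2 → A·e^(−rt) = 1.
e^(−0.74t) = 1/11.652 = 0.0858252, so t = ln(11.652)/0.74 = 2.4554/0.74 = 3.3182.

3.32 hours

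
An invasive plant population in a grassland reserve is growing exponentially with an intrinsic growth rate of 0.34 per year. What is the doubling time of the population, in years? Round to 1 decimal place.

2.0 years

Doubling time t_d = ln(2)/r = 0.6931/0.34 = 2.0387.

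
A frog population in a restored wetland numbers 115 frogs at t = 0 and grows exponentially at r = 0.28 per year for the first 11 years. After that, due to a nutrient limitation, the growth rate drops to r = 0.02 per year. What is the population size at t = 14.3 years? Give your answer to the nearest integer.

Phase 1: N(11) = 115·e^(0.28×11) = 115·e^3.08 = 2502.22.
Phase 2 runs for 14.3 − 11 = 3.3 years at r = 0.02.
N(14.3) = 2502.22·e^(0.02×3.3) = 2502.22·e^0.066 = 2672.93.

2673 frogs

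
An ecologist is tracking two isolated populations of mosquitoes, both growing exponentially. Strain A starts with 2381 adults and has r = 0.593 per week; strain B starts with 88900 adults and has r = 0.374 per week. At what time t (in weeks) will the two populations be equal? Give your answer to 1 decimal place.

16.5 weeks

Set 2381·e^(0.593t) = 88900·e^(0.374t).
e^((0.593 − 0.374)t) = 88900/2381 → e^(0.219·t) = 37.337.
0.219·t = ln(37.337) = 3.62, so t = 3.62/0.219 = 16.53.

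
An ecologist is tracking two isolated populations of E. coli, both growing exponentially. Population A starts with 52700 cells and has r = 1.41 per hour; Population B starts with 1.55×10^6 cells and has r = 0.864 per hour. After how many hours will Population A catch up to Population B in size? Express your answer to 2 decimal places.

6.19 hours

Set 52700·e^(1.41t) = 1.55×10^6·e^(0.864t).
e^((1.41 − 0.864)t) = 1.55×10^6/52700 → e^(0.546·t) = 29.412.
0.546·t = ln(29.412) = 3.3814, so t = 3.3814/0.546 = 6.193.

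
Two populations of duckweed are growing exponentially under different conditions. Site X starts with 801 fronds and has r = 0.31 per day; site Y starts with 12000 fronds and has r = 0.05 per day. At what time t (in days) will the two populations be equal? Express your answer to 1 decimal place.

10.4 days

Set 801·e^(0.31t) = 12000·e^(0.05t).
e^((0.31 − 0.05)t) = 12000/801 → e^(0.26·t) = 14.981.
0.26·t = ln(14.981) = 2.7068, so t = 2.7068/0.26 = 10.411.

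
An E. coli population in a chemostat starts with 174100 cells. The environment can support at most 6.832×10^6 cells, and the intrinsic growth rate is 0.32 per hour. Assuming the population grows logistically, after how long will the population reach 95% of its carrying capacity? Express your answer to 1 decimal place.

20.6 hours

A = (K − N₀)/N₀ = (6.832×10^6 − 174100)/174100 = 38.242.
Solve 6.832×10^6/(1 + 38.242·e^(−0.32t)) = 6.4904×10^6: 1 + 38.242·e^(−0.32t) = 1.0526, so e^(−0.32t) = 0.00137628.
−0.32·t = ln(0.00137628) = -6.5884, so t = 6.5884/0.32 = 20.589.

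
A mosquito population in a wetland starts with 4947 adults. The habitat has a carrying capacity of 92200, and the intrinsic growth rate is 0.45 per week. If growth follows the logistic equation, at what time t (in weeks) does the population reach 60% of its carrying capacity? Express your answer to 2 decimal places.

7.28 weeks

A = (K − N₀)/N₀ = (92200 − 4947)/4947 = 17.638.
Solve 92200/(1 + 17.638·e^(−0.45t)) = 55320: 1 + 17.638·e^(−0.45t) = 1.6667, so e^(−0.45t) = 0.0377981.
−0.45·t = ln(0.0377981) = -3.2755, so t = 3.2755/0.45 = 7.2789.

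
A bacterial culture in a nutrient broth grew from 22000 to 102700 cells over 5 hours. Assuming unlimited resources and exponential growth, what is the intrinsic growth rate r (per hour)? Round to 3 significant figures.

0.308 per hour

From N(t) = N₀·e^(rt): e^(r·5) = 102700/22000 = 4.6682.
r·5 = ln(4.6682) = 1.5408, so r = 1.5408/5 = 0.30815.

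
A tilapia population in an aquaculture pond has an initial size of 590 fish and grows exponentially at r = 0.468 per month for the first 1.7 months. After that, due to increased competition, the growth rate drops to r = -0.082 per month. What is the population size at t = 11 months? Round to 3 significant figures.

Phase 1: N(1.7) = 590·e^(0.468×1.7) = 590·e^0.7956 = 1307.3.
Phase 2 runs for 11 − 1.7 = 9.3 months at r = -0.082.
N(11) = 1307.3·e^(-0.082×9.3) = 1307.3·e^-0.7626 = 609.795.

610 fish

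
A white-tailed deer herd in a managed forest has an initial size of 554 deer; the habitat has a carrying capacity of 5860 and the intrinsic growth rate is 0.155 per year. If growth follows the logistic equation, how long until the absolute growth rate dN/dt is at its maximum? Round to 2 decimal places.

14.58 years

Logistic growth is fastest at N = K/2 = 2930.
A = (K − N₀)/N₀ = 9.5776. Set K/(1 + A·e^(−rt)) = K/2 → A·e^(−rt) = 1.
e^(−0.155t) = 1/9.5776 = 0.10441, so t = ln(9.5776)/0.155 = 2.2594/0.155 = 14.577.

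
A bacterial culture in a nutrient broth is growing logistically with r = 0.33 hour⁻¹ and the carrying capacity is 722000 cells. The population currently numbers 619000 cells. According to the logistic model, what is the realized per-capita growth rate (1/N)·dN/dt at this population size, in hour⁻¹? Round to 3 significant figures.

(1/N)·dN/dt = r(1 − N/K) = 0.33 × (1 − 619000/722000).
= 0.33 × 0.14266 = 0.047078.

0.0471 per hour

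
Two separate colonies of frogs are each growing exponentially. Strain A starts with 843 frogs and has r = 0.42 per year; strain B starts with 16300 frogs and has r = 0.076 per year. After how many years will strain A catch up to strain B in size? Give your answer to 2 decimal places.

Set 843·e^(0.42t) = 16300·e^(0.076t).
e^((0.42 − 0.076)t) = 16300/843 → e^(0.344·t) = 19.336.
0.344·t = ln(19.336) = 2.962, so t = 2.962/0.344 = 8.6103.

8.61 years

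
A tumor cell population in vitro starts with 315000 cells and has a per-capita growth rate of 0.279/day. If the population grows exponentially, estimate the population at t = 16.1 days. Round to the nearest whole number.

N(t) = N₀·e^(rt) = 315000 × e^(0.279×16.1) = 315000 × e^4.492.
e^4.492 ≈ 89.291, so N ≈ 315000 × 89.291 = 2.812665×10^7.

28126645 cells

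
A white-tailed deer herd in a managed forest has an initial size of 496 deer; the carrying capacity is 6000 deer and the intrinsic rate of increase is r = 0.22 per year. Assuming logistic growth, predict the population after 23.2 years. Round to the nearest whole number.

A = (K − N₀)/N₀ = (6000 − 496)/496 = 11.097.
N(t) = K/(1 + A·e^(−rt)) = 6000/(1 + 11.097×e^(−0.22×23.2)).
e^(−5.104) = 0.0060724; denominator = 1 + 11.097×0.0060724 = 1.0674.
N = 6000/1.0674 = 5621.22.

5621 deer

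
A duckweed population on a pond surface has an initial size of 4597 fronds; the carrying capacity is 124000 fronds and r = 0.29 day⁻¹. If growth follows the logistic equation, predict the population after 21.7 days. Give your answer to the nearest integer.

A = (K − N₀)/N₀ = (124000 − 4597)/4597 = 25.974.
N(t) = K/(1 + A·e^(−rt)) = 124000/(1 + 25.974×e^(−0.29×21.7)).
e^(−6.293) = 0.0018492; denominator = 1 + 25.974×0.0018492 = 1.048.
N = 124000/1.048 = 118317.

118317 fronds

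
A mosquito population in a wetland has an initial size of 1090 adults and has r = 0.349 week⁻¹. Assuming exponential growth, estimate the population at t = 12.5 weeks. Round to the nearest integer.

85514 adults

N(t) = N₀·e^(rt) = 1090 × e^(0.349×12.5) = 1090 × e^4.362.
e^4.362 ≈ 78.453, so N ≈ 1090 × 78.453 = 85513.8.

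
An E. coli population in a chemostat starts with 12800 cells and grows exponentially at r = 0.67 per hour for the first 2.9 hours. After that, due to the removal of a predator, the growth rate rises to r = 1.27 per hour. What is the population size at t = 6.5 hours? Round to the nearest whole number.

Phase 1: N(2.9) = 12800·e^(0.67×2.9) = 12800·e^1.943 = 89339.6.
Phase 2 runs for 6.5 − 2.9 = 3.6 hours at r = 1.27.
N(6.5) = 89339.6·e^(1.27×3.6) = 89339.6·e^4.572 = 8.642483×10^6.

8642483 cells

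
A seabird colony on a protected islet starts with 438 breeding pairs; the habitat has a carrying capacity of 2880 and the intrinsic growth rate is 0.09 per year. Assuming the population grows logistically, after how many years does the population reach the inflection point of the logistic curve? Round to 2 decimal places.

Logistic growth is fastest at N = K/2 = 1440.
A = (K − N₀)/N₀ = 5.5753. Set K/(1 + A·e^(−rt)) = K/2 → A·e^(−rt) = 1.
e^(−0.09t) = 1/5.5753 = 0.179361, so t = ln(5.5753)/0.09 = 1.7184/0.09 = 19.093.

19.09 years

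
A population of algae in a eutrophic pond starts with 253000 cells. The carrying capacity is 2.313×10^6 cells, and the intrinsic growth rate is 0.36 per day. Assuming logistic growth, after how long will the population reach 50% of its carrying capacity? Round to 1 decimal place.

5.8 days

A = (K − N₀)/N₀ = (2.313×10^6 − 253000)/253000 = 8.1423.
Solve 2.313×10^6/(1 + 8.1423·e^(−0.36t)) = 1.1565×10^6: 1 + 8.1423·e^(−0.36t) = 2, so e^(−0.36t) = 0.122816.
−0.36·t = ln(0.122816) = -2.0971, so t = 2.0971/0.36 = 5.8252.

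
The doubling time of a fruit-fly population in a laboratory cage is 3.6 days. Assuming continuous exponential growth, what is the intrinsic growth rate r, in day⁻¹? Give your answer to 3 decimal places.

0.193 per day

r = ln(2)/t_d = 0.6931/3.6 = 0.19254.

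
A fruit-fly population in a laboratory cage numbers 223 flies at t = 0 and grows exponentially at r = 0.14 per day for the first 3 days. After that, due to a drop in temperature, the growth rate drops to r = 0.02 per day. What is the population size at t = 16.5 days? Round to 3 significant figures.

445 flies

Phase 1: N(3) = 223·e^(0.14×3) = 223·e^0.42 = 339.397.
Phase 2 runs for 16.5 − 3 = 13.5 days at r = 0.02.
N(16.5) = 339.397·e^(0.02×13.5) = 339.397·e^0.27 = 444.599.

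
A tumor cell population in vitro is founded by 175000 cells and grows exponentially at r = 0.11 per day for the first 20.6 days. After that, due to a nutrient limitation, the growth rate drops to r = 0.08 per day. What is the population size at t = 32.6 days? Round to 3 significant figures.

Phase 1: N(20.6) = 175000·e^(0.11×20.6) = 175000·e^2.266 = 1.687133×10^6.
Phase 2 runs for 32.6 − 20.6 = 12 days at r = 0.08.
N(32.6) = 1.687133×10^6·e^(0.08×12) = 1.687133×10^6·e^0.96 = 4.40628×10^6.

4410000 cells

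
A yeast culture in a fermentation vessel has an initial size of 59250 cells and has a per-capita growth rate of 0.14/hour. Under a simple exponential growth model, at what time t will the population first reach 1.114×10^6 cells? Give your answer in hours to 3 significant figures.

Set N₀·e^(rt) = 1.114×10^6: e^(0.14·t) = 1.114×10^6/59250 = 18.802.
0.14·t = ln(18.802) = 2.9339, so t = 2.9339/0.14 = 20.957.

21.0 hours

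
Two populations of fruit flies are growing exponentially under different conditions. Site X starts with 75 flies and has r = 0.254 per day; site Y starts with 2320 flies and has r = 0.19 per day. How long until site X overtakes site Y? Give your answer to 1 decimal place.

53.6 days

Set 75·e^(0.254t) = 2320·e^(0.19t).
e^((0.254 − 0.19)t) = 2320/75 → e^(0.064·t) = 30.933.
0.064·t = ln(30.933) = 3.4318, so t = 3.4318/0.064 = 53.622.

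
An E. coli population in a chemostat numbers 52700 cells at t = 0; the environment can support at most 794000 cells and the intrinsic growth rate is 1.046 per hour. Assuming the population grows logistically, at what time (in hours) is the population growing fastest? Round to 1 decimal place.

Logistic growth is fastest at N = K/2 = 397000.
A = (K − N₀)/N₀ = 14.066. Set K/(1 + A·e^(−rt)) = K/2 → A·e^(−rt) = 1.
e^(−1.046t) = 1/14.066 = 0.0710913, so t = ln(14.066)/1.046 = 2.6438/1.046 = 2.5275.

2.5 hours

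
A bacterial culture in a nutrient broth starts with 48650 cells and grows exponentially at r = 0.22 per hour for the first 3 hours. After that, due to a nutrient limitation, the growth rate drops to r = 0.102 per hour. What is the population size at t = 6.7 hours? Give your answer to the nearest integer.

Phase 1: N(3) = 48650·e^(0.22×3) = 48650·e^0.66 = 94127.6.
Phase 2 runs for 6.7 − 3 = 3.7 hours at r = 0.102.
N(6.7) = 94127.6·e^(0.102×3.7) = 94127.6·e^0.3774 = 137284.

137284 cells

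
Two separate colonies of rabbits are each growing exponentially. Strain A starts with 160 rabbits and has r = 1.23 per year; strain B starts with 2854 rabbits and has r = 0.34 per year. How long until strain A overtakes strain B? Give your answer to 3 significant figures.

3.24 years

Set 160·e^(1.23t) = 2854·e^(0.34t).
e^((1.23 − 0.34)t) = 2854/160 → e^(0.89·t) = 17.837.
0.89·t = ln(17.837) = 2.8813, so t = 2.8813/0.89 = 3.2374.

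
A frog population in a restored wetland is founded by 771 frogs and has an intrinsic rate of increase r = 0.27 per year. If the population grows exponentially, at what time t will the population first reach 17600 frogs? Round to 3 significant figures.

Set N₀·e^(rt) = 17600: e^(0.27·t) = 17600/771 = 22.827.
0.27·t = ln(22.827) = 3.128, so t = 3.128/0.27 = 11.585.

11.6 years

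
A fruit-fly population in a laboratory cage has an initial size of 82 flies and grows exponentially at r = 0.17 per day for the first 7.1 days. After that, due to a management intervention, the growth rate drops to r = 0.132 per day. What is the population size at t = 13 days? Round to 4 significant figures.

Phase 1: N(7.1) = 82·e^(0.17×7.1) = 82·e^1.207 = 274.162.
Phase 2 runs for 13 − 7.1 = 5.9 days at r = 0.132.
N(13) = 274.162·e^(0.132×5.9) = 274.162·e^0.7788 = 597.36.

597.4 flies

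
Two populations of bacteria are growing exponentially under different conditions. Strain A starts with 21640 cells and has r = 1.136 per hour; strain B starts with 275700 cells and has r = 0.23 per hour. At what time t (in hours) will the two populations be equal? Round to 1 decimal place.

2.8 hours

Set 21640·e^(1.136t) = 275700·e^(0.23t).
e^((1.136 − 0.23)t) = 275700/21640 → e^(0.906·t) = 12.74.
0.906·t = ln(12.74) = 2.5448, so t = 2.5448/0.906 = 2.8088.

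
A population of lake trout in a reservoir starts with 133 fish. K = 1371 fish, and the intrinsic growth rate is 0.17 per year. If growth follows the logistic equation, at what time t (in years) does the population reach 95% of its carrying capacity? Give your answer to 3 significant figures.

30.4 years

A = (K − N₀)/N₀ = (1371 − 133)/133 = 9.3083.
Solve 1371/(1 + 9.3083·e^(−0.17t)) = 1302.45: 1 + 9.3083·e^(−0.17t) = 1.0526, so e^(−0.17t) = 0.00565428.
−0.17·t = ln(0.00565428) = -5.1753, so t = 5.1753/0.17 = 30.443.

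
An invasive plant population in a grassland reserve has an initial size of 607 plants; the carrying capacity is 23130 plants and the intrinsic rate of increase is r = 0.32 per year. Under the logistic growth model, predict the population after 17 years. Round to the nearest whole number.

19922 plants

A = (K − N₀)/N₀ = (23130 − 607)/607 = 37.105.
N(t) = K/(1 + A·e^(−rt)) = 23130/(1 + 37.105×e^(−0.32×17)).
e^(−5.44) = 0.0043395; denominator = 1 + 37.105×0.0043395 = 1.161.
N = 23130/1.161 = 19922.2.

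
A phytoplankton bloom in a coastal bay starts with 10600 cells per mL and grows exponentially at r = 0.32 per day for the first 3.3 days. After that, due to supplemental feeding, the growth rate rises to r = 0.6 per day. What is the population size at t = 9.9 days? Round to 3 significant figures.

Phase 1: N(3.3) = 10600·e^(0.32×3.3) = 10600·e^1.056 = 30473.4.
Phase 2 runs for 9.9 − 3.3 = 6.6 days at r = 0.6.
N(9.9) = 30473.4·e^(0.6×6.6) = 30473.4·e^3.96 = 1.598553×10^6.

1600000 cells per mL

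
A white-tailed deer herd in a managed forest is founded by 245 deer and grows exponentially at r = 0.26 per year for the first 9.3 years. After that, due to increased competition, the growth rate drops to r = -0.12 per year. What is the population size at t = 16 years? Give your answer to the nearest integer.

1231 deer

Phase 1: N(9.3) = 245·e^(0.26×9.3) = 245·e^2.418 = 2749.73.
Phase 2 runs for 16 − 9.3 = 6.7 years at r = -0.12.
N(16) = 2749.73·e^(-0.12×6.7) = 2749.73·e^-0.804 = 1230.6.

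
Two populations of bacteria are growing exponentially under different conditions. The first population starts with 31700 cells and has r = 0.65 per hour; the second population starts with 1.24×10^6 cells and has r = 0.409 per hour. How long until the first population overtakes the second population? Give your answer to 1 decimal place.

Set 31700·e^(0.65t) = 1.24×10^6·e^(0.409t).
e^((0.65 − 0.409)t) = 1.24×10^6/31700 → e^(0.241·t) = 39.117.
0.241·t = ln(39.117) = 3.6665, so t = 3.6665/0.241 = 15.214.

15.2 hours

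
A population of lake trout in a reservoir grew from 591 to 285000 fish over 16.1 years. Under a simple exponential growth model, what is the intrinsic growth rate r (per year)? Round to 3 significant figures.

From N(t) = N₀·e^(rt): e^(r·16.1) = 285000/591 = 482.23.
r·16.1 = ln(482.23) = 6.1784, so r = 6.1784/16.1 = 0.38375.

0.384 per year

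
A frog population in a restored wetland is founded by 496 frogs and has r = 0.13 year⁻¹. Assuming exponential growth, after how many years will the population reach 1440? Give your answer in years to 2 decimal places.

Set N₀·e^(rt) = 1440: e^(0.13·t) = 1440/496 = 2.9032.
0.13·t = ln(2.9032) = 1.0658, so t = 1.0658/0.13 = 8.1986.

8.20 years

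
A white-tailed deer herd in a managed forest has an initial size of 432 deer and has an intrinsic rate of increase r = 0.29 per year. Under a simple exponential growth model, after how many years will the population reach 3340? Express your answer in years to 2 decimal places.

7.05 years

Set N₀·e^(rt) = 3340: e^(0.29·t) = 3340/432 = 7.7315.
0.29·t = ln(7.7315) = 2.0453, so t = 2.0453/0.29 = 7.0528.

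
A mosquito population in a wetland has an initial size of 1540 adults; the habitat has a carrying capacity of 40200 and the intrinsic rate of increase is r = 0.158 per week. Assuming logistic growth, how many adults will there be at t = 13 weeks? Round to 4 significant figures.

9529 adults

A = (K − N₀)/N₀ = (40200 − 1540)/1540 = 25.104.
N(t) = K/(1 + A·e^(−rt)) = 40200/(1 + 25.104×e^(−0.158×13)).
e^(−2.054) = 0.12822; denominator = 1 + 25.104×0.12822 = 4.2188.
N = 40200/4.2188 = 9528.67.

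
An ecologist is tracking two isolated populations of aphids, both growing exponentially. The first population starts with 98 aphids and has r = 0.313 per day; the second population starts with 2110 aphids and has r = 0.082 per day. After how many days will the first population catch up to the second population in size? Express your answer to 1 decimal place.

13.3 days

Set 98·e^(0.313t) = 2110·e^(0.082t).
e^((0.313 − 0.082)t) = 2110/98 → e^(0.231·t) = 21.531.
0.231·t = ln(21.531) = 3.0695, so t = 3.0695/0.231 = 13.288.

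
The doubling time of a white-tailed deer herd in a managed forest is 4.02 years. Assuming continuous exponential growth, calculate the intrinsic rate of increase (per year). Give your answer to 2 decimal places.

0.17 per year

r = ln(2)/t_d = 0.6931/4.02 = 0.17242.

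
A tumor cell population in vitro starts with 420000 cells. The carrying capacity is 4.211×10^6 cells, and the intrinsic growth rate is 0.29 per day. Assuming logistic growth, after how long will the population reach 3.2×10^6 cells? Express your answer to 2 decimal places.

11.56 days

A = (K − N₀)/N₀ = (4.211×10^6 − 420000)/420000 = 9.0262.
Solve 4.211×10^6/(1 + 9.0262·e^(−0.29t)) = 3.2×10^6: 1 + 9.0262·e^(−0.29t) = 1.3159, so e^(−0.29t) = 0.0350023.
−0.29·t = ln(0.0350023) = -3.3523, so t = 3.3523/0.29 = 11.56.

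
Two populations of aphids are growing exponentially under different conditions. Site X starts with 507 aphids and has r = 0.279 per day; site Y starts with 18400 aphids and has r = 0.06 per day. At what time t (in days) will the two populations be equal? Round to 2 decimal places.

Set 507·e^(0.279t) = 18400·e^(0.06t).
e^((0.279 − 0.06)t) = 18400/507 → e^(0.219·t) = 36.292.
0.219·t = ln(36.292) = 3.5916, so t = 3.5916/0.219 = 16.4.

16.40 days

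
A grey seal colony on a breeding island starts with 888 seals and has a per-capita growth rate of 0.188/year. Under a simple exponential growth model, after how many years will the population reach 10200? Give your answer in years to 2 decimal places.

12.98 years

Set N₀·e^(rt) = 10200: e^(0.188·t) = 10200/888 = 11.486.
0.188·t = ln(11.486) = 2.4412, so t = 2.4412/0.188 = 12.985.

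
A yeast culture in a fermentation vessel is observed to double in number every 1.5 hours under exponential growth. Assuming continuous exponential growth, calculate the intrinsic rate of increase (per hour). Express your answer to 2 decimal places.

r = ln(2)/t_d = 0.6931/1.5 = 0.4621.

0.46 per hour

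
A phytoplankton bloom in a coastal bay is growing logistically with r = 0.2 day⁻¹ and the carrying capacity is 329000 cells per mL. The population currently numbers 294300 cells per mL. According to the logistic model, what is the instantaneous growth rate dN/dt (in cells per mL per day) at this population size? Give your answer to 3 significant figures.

6210 cells per mL per day

dN/dt = rN(1 − N/K) = 0.2 × 294300 × (1 − 294300/329000).
1 − 294300/329000 = 0.10547; dN/dt = 0.2 × 294300 × 0.10547 = 6208.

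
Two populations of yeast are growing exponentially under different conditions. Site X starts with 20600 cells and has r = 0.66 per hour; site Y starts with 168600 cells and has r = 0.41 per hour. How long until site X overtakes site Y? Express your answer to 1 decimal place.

Set 20600·e^(0.66t) = 168600·e^(0.41t).
e^((0.66 − 0.41)t) = 168600/20600 → e^(0.25·t) = 8.1845.
0.25·t = ln(8.1845) = 2.1022, so t = 2.1022/0.25 = 8.409.

8.4 hours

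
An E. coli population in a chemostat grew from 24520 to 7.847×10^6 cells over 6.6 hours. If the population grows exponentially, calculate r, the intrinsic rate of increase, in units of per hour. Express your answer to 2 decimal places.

0.87 per hour

From N(t) = N₀·e^(rt): e^(r·6.6) = 7.847×10^6/24520 = 320.02.
r·6.6 = ln(320.02) = 5.7684, so r = 5.7684/6.6 = 0.874.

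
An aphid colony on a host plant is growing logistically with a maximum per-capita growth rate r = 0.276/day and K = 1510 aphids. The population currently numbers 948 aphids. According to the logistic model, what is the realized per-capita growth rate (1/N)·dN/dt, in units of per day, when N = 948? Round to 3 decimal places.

0.103 per day

(1/N)·dN/dt = r(1 − N/K) = 0.276 × (1 − 948/1510).
= 0.276 × 0.37219 = 0.10272.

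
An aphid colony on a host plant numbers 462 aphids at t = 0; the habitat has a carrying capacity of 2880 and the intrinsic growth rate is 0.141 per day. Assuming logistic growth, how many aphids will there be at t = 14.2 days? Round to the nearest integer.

1687 aphids

A = (K − N₀)/N₀ = (2880 − 462)/462 = 5.2338.
N(t) = K/(1 + A·e^(−rt)) = 2880/(1 + 5.2338×e^(−0.141×14.2)).
e^(−2.002) = 0.13504; denominator = 1 + 5.2338×0.13504 = 1.7068.
N = 2880/1.7068 = 1687.41.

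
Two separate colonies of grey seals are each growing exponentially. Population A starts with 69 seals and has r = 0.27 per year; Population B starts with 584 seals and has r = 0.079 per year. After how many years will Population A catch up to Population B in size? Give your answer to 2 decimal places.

Set 69·e^(0.27t) = 584·e^(0.079t).
e^((0.27 − 0.079)t) = 584/69 → e^(0.191·t) = 8.4638.
0.191·t = ln(8.4638) = 2.1358, so t = 2.1358/0.191 = 11.182.

11.18 years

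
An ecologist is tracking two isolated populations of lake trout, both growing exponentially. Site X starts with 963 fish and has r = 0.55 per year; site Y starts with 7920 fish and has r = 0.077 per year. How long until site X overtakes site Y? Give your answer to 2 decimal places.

4.45 years

Set 963·e^(0.55t) = 7920·e^(0.077t).
e^((0.55 − 0.077)t) = 7920/963 → e^(0.473·t) = 8.2243.
0.473·t = ln(8.2243) = 2.1071, so t = 2.1071/0.473 = 4.4547.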